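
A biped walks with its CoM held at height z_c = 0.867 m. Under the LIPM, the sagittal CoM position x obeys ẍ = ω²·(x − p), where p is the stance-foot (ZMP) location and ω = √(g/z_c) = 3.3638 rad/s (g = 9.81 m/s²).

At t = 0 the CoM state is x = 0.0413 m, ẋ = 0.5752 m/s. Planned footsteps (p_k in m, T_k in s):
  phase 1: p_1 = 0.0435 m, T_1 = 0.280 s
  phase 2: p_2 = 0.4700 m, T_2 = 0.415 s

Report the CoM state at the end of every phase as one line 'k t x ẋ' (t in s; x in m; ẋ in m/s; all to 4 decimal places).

1 0.2800 0.2262 0.8417
2 0.6950 0.4218 0.2494

phase 1: p=0.0435, T=0.280, ωT=0.941864, cosh=1.477329, sinh=1.087429; start (x,ẋ)=(0.041300, 0.575200) → end (x,ẋ)=(0.226197, 0.841712)
phase 2: p=0.4700, T=0.415, ωT=1.395977, cosh=2.143255, sinh=1.895664; start (x,ẋ)=(0.226197, 0.841712) → end (x,ẋ)=(0.421814, 0.249362)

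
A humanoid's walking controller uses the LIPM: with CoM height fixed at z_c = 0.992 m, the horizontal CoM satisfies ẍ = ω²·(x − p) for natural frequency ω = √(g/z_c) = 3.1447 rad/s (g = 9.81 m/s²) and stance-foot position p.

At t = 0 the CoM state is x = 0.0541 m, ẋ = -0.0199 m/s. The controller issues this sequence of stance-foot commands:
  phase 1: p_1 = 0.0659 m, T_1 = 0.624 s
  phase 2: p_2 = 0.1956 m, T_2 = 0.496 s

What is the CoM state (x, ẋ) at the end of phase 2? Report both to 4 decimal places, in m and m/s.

x = -0.4335, ẋ = -1.8921

phase 1: p=0.0659, T=0.624, ωT=1.962293, cosh=3.628079, sinh=3.487544; start (x,ẋ)=(0.054100, -0.019900) → end (x,ẋ)=(0.001019, -0.201613)
phase 2: p=0.1956, T=0.496, ωT=1.559771, cosh=2.483958, sinh=2.273774; start (x,ẋ)=(0.001019, -0.201613) → end (x,ẋ)=(-0.433507, -1.892117)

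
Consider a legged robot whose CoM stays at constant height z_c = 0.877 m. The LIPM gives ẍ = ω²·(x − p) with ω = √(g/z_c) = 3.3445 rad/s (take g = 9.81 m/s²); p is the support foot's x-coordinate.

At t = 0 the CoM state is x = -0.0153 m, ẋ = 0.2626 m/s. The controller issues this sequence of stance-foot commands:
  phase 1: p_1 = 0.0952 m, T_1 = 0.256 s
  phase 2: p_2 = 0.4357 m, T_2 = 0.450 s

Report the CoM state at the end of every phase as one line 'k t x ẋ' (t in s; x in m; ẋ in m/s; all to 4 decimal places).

phase 1: p=0.0952, T=0.256, ωT=0.856192, cosh=1.389478, sinh=0.964701; start (x,ẋ)=(-0.015300, 0.262600) → end (x,ẋ)=(0.017408, 0.008355)
phase 2: p=0.4357, T=0.450, ωT=1.505025, cosh=2.363139, sinh=2.141127; start (x,ẋ)=(0.017408, 0.008355) → end (x,ẋ)=(-0.547433, -2.975644)

1 0.2560 0.0174 0.0084
2 0.7060 -0.5474 -2.9756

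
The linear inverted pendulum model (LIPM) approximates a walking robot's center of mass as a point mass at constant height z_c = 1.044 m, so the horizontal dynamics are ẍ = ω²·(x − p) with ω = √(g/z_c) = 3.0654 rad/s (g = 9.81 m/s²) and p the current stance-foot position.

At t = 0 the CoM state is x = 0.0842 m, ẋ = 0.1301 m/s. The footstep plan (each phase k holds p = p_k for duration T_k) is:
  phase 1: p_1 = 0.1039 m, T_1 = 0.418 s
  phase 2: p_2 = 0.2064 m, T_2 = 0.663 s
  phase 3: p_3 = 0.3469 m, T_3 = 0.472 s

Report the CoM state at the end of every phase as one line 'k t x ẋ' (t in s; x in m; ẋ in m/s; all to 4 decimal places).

phase 1: p=0.1039, T=0.418, ωT=1.281337, cosh=1.939559, sinh=1.661893; start (x,ẋ)=(0.084200, 0.130100) → end (x,ẋ)=(0.136224, 0.151978)
phase 2: p=0.2064, T=0.663, ωT=2.032360, cosh=3.881552, sinh=3.750526; start (x,ẋ)=(0.136224, 0.151978) → end (x,ẋ)=(0.119953, -0.216897)
phase 3: p=0.3469, T=0.472, ωT=1.446869, cosh=2.242546, sinh=2.007240; start (x,ẋ)=(0.119953, -0.216897) → end (x,ẋ)=(-0.304065, -1.882807)

1 0.4180 0.1362 0.1520
2 1.0810 0.1200 -0.2169
3 1.5530 -0.3041 -1.8828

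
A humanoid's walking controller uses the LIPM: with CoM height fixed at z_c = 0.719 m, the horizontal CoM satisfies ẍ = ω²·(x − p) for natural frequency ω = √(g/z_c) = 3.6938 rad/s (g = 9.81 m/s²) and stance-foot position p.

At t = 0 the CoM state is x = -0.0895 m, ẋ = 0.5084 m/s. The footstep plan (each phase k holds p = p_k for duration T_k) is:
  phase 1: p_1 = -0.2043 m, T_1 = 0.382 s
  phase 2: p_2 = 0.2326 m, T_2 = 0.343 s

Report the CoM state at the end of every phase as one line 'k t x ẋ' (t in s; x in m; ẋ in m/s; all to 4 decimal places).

phase 1: p=-0.2043, T=0.382, ωT=1.411032, cosh=2.172037, sinh=1.928146; start (x,ẋ)=(-0.089500, 0.508400) → end (x,ẋ)=(0.310432, 1.921891)
phase 2: p=0.2326, T=0.343, ωT=1.266973, cosh=1.915887, sinh=1.634204; start (x,ẋ)=(0.310432, 1.921891) → end (x,ẋ)=(1.231997, 4.151954)

1 0.3820 0.3104 1.9219
2 0.7250 1.2320 4.1520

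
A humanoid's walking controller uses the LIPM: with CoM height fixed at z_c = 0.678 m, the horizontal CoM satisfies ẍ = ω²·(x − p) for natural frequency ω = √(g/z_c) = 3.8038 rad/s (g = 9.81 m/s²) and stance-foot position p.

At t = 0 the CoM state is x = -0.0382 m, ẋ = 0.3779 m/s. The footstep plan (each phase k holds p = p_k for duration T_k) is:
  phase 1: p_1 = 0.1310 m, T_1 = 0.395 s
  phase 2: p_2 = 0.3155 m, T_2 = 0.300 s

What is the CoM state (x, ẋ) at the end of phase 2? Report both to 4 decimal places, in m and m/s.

phase 1: p=0.1310, T=0.395, ωT=1.502501, cosh=2.357742, sinh=2.135169; start (x,ẋ)=(-0.038200, 0.377900) → end (x,ẋ)=(-0.055805, -0.483211)
phase 2: p=0.3155, T=0.300, ωT=1.141140, cosh=1.724895, sinh=1.405440; start (x,ẋ)=(-0.055805, -0.483211) → end (x,ẋ)=(-0.503500, -2.818490)

x = -0.5035, ẋ = -2.8185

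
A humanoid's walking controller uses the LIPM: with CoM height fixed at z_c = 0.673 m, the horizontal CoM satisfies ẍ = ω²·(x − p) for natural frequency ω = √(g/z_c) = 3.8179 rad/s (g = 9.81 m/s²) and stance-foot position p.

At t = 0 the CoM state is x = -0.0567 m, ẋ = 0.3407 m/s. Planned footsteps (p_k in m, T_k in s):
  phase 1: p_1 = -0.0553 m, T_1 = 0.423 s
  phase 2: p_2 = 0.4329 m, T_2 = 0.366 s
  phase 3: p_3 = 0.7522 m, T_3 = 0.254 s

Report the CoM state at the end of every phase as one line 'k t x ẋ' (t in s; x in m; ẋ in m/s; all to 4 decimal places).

phase 1: p=-0.0553, T=0.423, ωT=1.614972, cosh=2.613321, sinh=2.414425; start (x,ẋ)=(-0.056700, 0.340700) → end (x,ẋ)=(0.156499, 0.877453)
phase 2: p=0.4329, T=0.366, ωT=1.397351, cosh=2.145862, sinh=1.898611; start (x,ẋ)=(0.156499, 0.877453) → end (x,ẋ)=(0.276131, -0.120659)
phase 3: p=0.7522, T=0.254, ωT=0.969747, cosh=1.508228, sinh=1.129048; start (x,ẋ)=(0.276131, -0.120659) → end (x,ẋ)=(-0.001502, -2.234120)

1 0.4230 0.1565 0.8775
2 0.7890 0.2761 -0.1207
3 1.0430 -0.0015 -2.2341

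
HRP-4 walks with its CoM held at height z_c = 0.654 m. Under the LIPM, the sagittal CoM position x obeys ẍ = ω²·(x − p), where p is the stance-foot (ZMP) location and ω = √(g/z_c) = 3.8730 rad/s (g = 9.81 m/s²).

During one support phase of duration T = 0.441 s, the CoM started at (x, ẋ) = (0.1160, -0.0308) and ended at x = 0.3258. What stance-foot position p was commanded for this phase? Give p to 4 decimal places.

ωT = 3.8730·0.441 = 1.707993; cosh(ωT) = 2.849553, sinh(ωT) = 2.668323
x(T) = p + (x₀−p)·cosh(ωT) + (ẋ₀/ω)·sinh(ωT) ⇒ p·(1 − cosh) = x(T) − x₀·cosh − (ẋ₀/ω)·sinh
numerator   = 0.3258 − (0.1160)·2.849553 − (-0.0308/3.8730)·2.668323 = 0.016472
denominator = 1 − 2.849553 = -1.849553
p = 0.016472 / -1.849553 = -0.0089

p = -0.0089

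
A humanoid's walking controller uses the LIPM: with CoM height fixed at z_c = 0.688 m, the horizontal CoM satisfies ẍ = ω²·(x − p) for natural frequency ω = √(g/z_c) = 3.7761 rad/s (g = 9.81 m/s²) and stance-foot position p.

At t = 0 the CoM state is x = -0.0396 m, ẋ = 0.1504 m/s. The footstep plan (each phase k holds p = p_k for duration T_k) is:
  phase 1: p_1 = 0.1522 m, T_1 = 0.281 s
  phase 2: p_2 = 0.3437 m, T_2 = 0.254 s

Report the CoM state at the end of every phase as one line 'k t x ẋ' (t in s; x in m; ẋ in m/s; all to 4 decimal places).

1 0.2810 -0.1074 -0.6777
2 0.5350 -0.5311 -2.9103

phase 1: p=0.1522, T=0.281, ωT=1.061084, cosh=1.617791, sinh=1.271711; start (x,ẋ)=(-0.039600, 0.150400) → end (x,ẋ)=(-0.107441, -0.677728)
phase 2: p=0.3437, T=0.254, ωT=0.959129, cosh=1.496325, sinh=1.113099; start (x,ẋ)=(-0.107441, -0.677728) → end (x,ẋ)=(-0.531130, -2.910324)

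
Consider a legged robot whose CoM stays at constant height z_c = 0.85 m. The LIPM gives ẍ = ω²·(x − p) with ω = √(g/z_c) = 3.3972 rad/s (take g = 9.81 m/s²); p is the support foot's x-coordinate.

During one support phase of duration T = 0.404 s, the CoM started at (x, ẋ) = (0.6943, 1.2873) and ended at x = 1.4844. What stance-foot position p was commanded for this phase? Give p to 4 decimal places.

ωT = 3.3972·0.404 = 1.372469; cosh(ωT) = 2.099279, sinh(ωT) = 1.845799
x(T) = p + (x₀−p)·cosh(ωT) + (ẋ₀/ω)·sinh(ωT) ⇒ p·(1 − cosh) = x(T) − x₀·cosh − (ẋ₀/ω)·sinh
numerator   = 1.4844 − (0.6943)·2.099279 − (1.2873/3.3972)·1.845799 = -0.672558
denominator = 1 − 2.099279 = -1.099279
p = -0.672558 / -1.099279 = 0.6118

p = 0.6118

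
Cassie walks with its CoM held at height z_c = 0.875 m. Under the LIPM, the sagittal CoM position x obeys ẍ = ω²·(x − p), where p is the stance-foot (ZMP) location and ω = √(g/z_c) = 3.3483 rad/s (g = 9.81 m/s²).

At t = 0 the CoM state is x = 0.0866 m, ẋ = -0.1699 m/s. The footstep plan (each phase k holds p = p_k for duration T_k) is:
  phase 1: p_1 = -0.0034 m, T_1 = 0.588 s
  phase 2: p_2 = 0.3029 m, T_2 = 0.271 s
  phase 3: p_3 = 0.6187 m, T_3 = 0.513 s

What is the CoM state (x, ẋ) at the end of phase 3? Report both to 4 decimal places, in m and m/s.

phase 1: p=-0.0034, T=0.588, ωT=1.968800, cosh=3.650852, sinh=3.511228; start (x,ẋ)=(0.086600, -0.169900) → end (x,ẋ)=(0.147009, 0.437818)
phase 2: p=0.3029, T=0.271, ωT=0.907389, cosh=1.440711, sinh=1.037134; start (x,ẋ)=(0.147009, 0.437818) → end (x,ẋ)=(0.213921, 0.089418)
phase 3: p=0.6187, T=0.513, ωT=1.717678, cosh=2.875529, sinh=2.696047; start (x,ẋ)=(0.213921, 0.089418) → end (x,ẋ)=(-0.473256, -3.396889)

x = -0.4733, ẋ = -3.3969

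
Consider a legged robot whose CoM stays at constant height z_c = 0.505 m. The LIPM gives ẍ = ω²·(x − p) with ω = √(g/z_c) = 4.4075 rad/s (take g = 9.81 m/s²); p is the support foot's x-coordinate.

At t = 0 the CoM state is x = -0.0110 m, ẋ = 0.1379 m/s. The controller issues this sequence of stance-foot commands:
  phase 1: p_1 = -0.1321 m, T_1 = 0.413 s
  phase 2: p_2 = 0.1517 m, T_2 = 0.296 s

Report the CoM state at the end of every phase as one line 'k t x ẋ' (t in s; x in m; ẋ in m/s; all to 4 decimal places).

phase 1: p=-0.1321, T=0.413, ωT=1.820297, cosh=3.167836, sinh=3.005859; start (x,ẋ)=(-0.011000, 0.137900) → end (x,ẋ)=(0.345571, 2.041216)
phase 2: p=0.1517, T=0.296, ωT=1.304620, cosh=1.978782, sinh=1.707506; start (x,ẋ)=(0.345571, 2.041216) → end (x,ẋ)=(1.326115, 5.498163)

1 0.4130 0.3456 2.0412
2 0.7090 1.3261 5.4982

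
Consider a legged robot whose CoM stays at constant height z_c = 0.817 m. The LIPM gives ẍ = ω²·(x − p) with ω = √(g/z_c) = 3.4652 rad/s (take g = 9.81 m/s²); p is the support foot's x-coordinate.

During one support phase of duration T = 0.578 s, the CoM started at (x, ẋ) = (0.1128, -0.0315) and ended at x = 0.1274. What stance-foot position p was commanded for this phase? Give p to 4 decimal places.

p = 0.0956

ωT = 3.4652·0.578 = 2.002886; cosh(ωT) = 3.772677, sinh(ωT) = 3.637732
x(T) = p + (x₀−p)·cosh(ωT) + (ẋ₀/ω)·sinh(ωT) ⇒ p·(1 − cosh) = x(T) − x₀·cosh − (ẋ₀/ω)·sinh
numerator   = 0.1274 − (0.1128)·3.772677 − (-0.0315/3.4652)·3.637732 = -0.265090
denominator = 1 − 3.772677 = -2.772677
p = -0.265090 / -2.772677 = 0.0956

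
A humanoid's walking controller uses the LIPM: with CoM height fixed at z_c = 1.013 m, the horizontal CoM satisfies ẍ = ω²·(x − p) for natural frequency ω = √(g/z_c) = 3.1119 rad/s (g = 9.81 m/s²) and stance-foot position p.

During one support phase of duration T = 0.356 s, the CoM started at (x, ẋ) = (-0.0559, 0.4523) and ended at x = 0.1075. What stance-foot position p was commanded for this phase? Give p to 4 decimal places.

p = -0.0078

ωT = 3.1119·0.356 = 1.107836; cosh(ωT) = 1.679037, sinh(ωT) = 1.348764
x(T) = p + (x₀−p)·cosh(ωT) + (ẋ₀/ω)·sinh(ωT) ⇒ p·(1 − cosh) = x(T) − x₀·cosh − (ẋ₀/ω)·sinh
numerator   = 0.1075 − (-0.0559)·1.679037 − (0.4523/3.1119)·1.348764 = 0.005322
denominator = 1 − 1.679037 = -0.679037
p = 0.005322 / -0.679037 = -0.0078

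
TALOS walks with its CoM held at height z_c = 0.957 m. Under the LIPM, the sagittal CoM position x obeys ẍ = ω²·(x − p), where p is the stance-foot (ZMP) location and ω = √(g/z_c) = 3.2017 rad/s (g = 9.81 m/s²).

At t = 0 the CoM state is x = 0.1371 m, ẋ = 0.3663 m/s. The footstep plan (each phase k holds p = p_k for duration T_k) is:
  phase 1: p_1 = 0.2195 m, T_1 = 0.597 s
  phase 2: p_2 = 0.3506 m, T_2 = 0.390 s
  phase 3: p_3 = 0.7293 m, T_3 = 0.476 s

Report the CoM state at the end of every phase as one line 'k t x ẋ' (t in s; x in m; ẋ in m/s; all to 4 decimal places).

phase 1: p=0.2195, T=0.597, ωT=1.911415, cosh=3.455261, sinh=3.307390; start (x,ẋ)=(0.137100, 0.366300) → end (x,ẋ)=(0.313178, 0.393106)
phase 2: p=0.3506, T=0.390, ωT=1.248663, cosh=1.886284, sinh=1.599396; start (x,ẋ)=(0.313178, 0.393106) → end (x,ẋ)=(0.476387, 0.549881)
phase 3: p=0.7293, T=0.476, ωT=1.524009, cosh=2.404215, sinh=2.186378; start (x,ẋ)=(0.476387, 0.549881) → end (x,ẋ)=(0.496745, -0.448394)

1 0.5970 0.3132 0.3931
2 0.9870 0.4764 0.5499
3 1.4630 0.4967 -0.4484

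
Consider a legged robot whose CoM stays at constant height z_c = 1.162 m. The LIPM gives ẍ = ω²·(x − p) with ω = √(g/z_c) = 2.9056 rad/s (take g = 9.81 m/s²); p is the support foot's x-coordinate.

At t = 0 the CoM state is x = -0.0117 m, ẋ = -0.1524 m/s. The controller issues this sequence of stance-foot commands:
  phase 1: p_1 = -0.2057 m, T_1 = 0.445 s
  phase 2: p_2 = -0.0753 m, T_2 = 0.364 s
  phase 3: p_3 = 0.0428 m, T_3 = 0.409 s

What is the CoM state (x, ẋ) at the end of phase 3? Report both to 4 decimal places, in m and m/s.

phase 1: p=-0.2057, T=0.445, ωT=1.292992, cosh=1.959060, sinh=1.684612; start (x,ẋ)=(-0.011700, -0.152400) → end (x,ẋ)=(0.085999, 0.651032)
phase 2: p=-0.0753, T=0.364, ωT=1.057638, cosh=1.613419, sinh=1.266144; start (x,ẋ)=(0.085999, 0.651032) → end (x,ẋ)=(0.468637, 1.643792)
phase 3: p=0.0428, T=0.409, ωT=1.188390, cosh=1.793253, sinh=1.488542; start (x,ẋ)=(0.468637, 1.643792) → end (x,ẋ)=(1.648549, 4.789522)

x = 1.6485, ẋ = 4.7895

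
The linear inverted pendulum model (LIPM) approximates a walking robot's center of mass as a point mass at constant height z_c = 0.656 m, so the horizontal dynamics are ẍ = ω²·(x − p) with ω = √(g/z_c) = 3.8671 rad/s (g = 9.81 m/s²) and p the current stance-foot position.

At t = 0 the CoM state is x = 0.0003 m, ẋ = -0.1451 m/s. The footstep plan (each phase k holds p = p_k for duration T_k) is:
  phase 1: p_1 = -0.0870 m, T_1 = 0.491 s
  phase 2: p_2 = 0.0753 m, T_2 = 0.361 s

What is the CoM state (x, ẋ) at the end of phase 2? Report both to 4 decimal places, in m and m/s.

phase 1: p=-0.0870, T=0.491, ωT=1.898746, cosh=3.413636, sinh=3.263880; start (x,ẋ)=(0.000300, -0.145100) → end (x,ẋ)=(0.088544, 0.606560)
phase 2: p=0.0753, T=0.361, ωT=1.396023, cosh=2.143342, sinh=1.895763; start (x,ẋ)=(0.088544, 0.606560) → end (x,ẋ)=(0.401040, 1.397161)

x = 0.4010, ẋ = 1.3972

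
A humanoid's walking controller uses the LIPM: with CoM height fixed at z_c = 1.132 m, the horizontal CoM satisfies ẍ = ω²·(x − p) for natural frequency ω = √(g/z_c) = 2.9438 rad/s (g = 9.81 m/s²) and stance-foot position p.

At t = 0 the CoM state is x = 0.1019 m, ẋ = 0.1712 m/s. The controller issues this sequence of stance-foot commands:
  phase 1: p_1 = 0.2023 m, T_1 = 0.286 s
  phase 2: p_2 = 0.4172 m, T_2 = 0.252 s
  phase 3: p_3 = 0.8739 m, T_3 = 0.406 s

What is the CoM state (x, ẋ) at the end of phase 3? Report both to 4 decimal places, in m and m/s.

phase 1: p=0.2023, T=0.286, ωT=0.841927, cosh=1.375857, sinh=0.944977; start (x,ẋ)=(0.101900, 0.171200) → end (x,ẋ)=(0.119120, -0.043748)
phase 2: p=0.4172, T=0.252, ωT=0.741838, cosh=1.288014, sinh=0.811776; start (x,ẋ)=(0.119120, -0.043748) → end (x,ẋ)=(0.021205, -0.768672)
phase 3: p=0.8739, T=0.406, ωT=1.195183, cosh=1.803405, sinh=1.500757; start (x,ẋ)=(0.021205, -0.768672) → end (x,ẋ)=(-1.055726, -5.153372)

x = -1.0557, ẋ = -5.1534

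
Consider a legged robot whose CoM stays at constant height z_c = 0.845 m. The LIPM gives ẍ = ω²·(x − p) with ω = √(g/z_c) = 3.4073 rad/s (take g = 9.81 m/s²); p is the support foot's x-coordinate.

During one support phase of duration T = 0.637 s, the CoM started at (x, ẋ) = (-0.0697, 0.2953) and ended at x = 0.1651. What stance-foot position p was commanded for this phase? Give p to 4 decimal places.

ωT = 3.4073·0.637 = 2.170450; cosh(ωT) = 4.438177, sinh(ωT) = 4.324050
x(T) = p + (x₀−p)·cosh(ωT) + (ẋ₀/ω)·sinh(ωT) ⇒ p·(1 − cosh) = x(T) − x₀·cosh − (ẋ₀/ω)·sinh
numerator   = 0.1651 − (-0.0697)·4.438177 − (0.2953/3.4073)·4.324050 = 0.099689
denominator = 1 − 4.438177 = -3.438177
p = 0.099689 / -3.438177 = -0.0290

p = -0.0290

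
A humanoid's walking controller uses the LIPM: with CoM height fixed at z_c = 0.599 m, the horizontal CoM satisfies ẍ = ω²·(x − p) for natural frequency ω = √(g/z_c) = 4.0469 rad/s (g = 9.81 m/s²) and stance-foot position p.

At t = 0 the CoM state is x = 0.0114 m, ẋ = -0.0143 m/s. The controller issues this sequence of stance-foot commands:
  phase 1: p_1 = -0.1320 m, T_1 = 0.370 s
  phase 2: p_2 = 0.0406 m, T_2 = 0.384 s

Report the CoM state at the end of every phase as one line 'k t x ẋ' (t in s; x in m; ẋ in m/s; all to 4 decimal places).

phase 1: p=-0.1320, T=0.370, ωT=1.497353, cosh=2.346782, sinh=2.123060; start (x,ẋ)=(0.011400, -0.014300) → end (x,ẋ)=(0.197027, 1.198507)
phase 2: p=0.0406, T=0.384, ωT=1.554010, cosh=2.470899, sinh=2.259500; start (x,ẋ)=(0.197027, 1.198507) → end (x,ẋ)=(1.096275, 4.391749)

1 0.3700 0.1970 1.1985
2 0.7540 1.0963 4.3917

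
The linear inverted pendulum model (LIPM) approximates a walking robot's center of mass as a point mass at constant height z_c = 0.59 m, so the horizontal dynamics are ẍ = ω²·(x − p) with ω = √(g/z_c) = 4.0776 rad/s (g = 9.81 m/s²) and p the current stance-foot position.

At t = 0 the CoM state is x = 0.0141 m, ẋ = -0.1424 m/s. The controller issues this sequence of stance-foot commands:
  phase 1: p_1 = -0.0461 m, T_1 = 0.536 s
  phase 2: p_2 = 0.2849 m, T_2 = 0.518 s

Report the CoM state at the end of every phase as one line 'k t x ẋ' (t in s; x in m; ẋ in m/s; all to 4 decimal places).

phase 1: p=-0.0461, T=0.536, ωT=2.185594, cosh=4.504169, sinh=4.391758; start (x,ẋ)=(0.014100, -0.142400) → end (x,ẋ)=(0.071680, 0.436658)
phase 2: p=0.2849, T=0.518, ωT=2.112197, cosh=4.193676, sinh=4.072705; start (x,ẋ)=(0.071680, 0.436658) → end (x,ẋ)=(-0.173143, -1.709716)

1 0.5360 0.0717 0.4367
2 1.0540 -0.1731 -1.7097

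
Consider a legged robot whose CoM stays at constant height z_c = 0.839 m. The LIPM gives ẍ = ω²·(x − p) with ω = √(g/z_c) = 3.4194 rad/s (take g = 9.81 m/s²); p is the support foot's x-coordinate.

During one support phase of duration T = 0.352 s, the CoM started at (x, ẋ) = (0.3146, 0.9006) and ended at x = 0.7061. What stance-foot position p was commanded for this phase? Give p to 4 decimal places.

p = 0.3242

ωT = 3.4194·0.352 = 1.203629; cosh(ωT) = 1.816145, sinh(ωT) = 1.516042
x(T) = p + (x₀−p)·cosh(ωT) + (ẋ₀/ω)·sinh(ωT) ⇒ p·(1 − cosh) = x(T) − x₀·cosh − (ẋ₀/ω)·sinh
numerator   = 0.7061 − (0.3146)·1.816145 − (0.9006/3.4194)·1.516042 = -0.264554
denominator = 1 − 1.816145 = -0.816145
p = -0.264554 / -0.816145 = 0.3242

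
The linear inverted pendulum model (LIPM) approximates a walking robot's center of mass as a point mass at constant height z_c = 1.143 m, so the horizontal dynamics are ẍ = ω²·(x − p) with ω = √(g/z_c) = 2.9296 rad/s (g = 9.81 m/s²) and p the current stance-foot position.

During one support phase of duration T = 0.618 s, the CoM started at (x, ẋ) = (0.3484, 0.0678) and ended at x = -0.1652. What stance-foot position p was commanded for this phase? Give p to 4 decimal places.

ωT = 2.9296·0.618 = 1.810493; cosh(ωT) = 3.138516, sinh(ωT) = 2.974943
x(T) = p + (x₀−p)·cosh(ωT) + (ẋ₀/ω)·sinh(ωT) ⇒ p·(1 − cosh) = x(T) − x₀·cosh − (ẋ₀/ω)·sinh
numerator   = -0.1652 − (0.3484)·3.138516 − (0.0678/2.9296)·2.974943 = -1.327509
denominator = 1 − 3.138516 = -2.138516
p = -1.327509 / -2.138516 = 0.6208

p = 0.6208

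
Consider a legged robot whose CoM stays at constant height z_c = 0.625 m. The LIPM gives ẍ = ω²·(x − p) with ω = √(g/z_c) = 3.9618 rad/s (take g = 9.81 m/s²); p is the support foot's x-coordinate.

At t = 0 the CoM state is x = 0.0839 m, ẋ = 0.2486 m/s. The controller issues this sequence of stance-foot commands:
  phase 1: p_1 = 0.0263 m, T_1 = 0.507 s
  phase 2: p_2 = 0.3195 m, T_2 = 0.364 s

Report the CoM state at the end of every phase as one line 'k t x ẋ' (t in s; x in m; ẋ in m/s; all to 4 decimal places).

1 0.5070 0.4744 1.7782
2 0.8710 1.5616 5.1963

phase 1: p=0.0263, T=0.507, ωT=2.008633, cosh=3.793645, sinh=3.659473; start (x,ẋ)=(0.083900, 0.248600) → end (x,ẋ)=(0.474443, 1.778191)
phase 2: p=0.3195, T=0.364, ωT=1.442095, cosh=2.232990, sinh=1.996558; start (x,ẋ)=(0.474443, 1.778191) → end (x,ẋ)=(1.561610, 5.196278)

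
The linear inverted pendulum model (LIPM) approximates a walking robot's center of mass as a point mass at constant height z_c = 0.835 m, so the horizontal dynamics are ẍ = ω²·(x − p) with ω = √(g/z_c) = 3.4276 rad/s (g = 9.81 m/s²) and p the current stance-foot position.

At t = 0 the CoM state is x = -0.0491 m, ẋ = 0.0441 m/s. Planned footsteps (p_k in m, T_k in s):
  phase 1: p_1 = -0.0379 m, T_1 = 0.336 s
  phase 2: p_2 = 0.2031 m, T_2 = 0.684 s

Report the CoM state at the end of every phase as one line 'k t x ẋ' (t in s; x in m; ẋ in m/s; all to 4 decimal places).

phase 1: p=-0.0379, T=0.336, ωT=1.151674, cosh=1.739795, sinh=1.423688; start (x,ẋ)=(-0.049100, 0.044100) → end (x,ẋ)=(-0.039068, 0.022071)
phase 2: p=0.2031, T=0.684, ωT=2.344478, cosh=5.261865, sinh=5.165967; start (x,ẋ)=(-0.039068, 0.022071) → end (x,ẋ)=(-1.037893, -4.171909)

1 0.3360 -0.0391 0.0221
2 1.0200 -1.0379 -4.1719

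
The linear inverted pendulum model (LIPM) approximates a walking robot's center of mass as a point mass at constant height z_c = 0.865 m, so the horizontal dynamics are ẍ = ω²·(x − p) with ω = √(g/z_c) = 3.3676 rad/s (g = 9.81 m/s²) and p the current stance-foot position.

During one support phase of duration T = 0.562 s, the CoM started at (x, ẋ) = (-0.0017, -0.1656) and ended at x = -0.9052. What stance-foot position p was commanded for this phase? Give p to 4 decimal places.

ωT = 3.3676·0.562 = 1.892591; cosh(ωT) = 3.393612, sinh(ωT) = 3.242931
x(T) = p + (x₀−p)·cosh(ωT) + (ẋ₀/ω)·sinh(ωT) ⇒ p·(1 − cosh) = x(T) − x₀·cosh − (ẋ₀/ω)·sinh
numerator   = -0.9052 − (-0.0017)·3.393612 − (-0.1656/3.3676)·3.242931 = -0.739961
denominator = 1 − 3.393612 = -2.393612
p = -0.739961 / -2.393612 = 0.3091

p = 0.3091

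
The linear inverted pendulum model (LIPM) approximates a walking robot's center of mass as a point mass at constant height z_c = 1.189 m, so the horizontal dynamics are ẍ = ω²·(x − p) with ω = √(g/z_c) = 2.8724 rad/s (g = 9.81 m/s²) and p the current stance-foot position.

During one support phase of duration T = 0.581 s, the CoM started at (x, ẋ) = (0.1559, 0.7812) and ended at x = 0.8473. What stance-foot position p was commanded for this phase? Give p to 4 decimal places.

p = 0.1585

ωT = 2.8724·0.581 = 1.668864; cosh(ωT) = 2.747300, sinh(ωT) = 2.558839
x(T) = p + (x₀−p)·cosh(ωT) + (ẋ₀/ω)·sinh(ωT) ⇒ p·(1 − cosh) = x(T) − x₀·cosh − (ẋ₀/ω)·sinh
numerator   = 0.8473 − (0.1559)·2.747300 − (0.7812/2.8724)·2.558839 = -0.276926
denominator = 1 − 2.747300 = -1.747300
p = -0.276926 / -1.747300 = 0.1585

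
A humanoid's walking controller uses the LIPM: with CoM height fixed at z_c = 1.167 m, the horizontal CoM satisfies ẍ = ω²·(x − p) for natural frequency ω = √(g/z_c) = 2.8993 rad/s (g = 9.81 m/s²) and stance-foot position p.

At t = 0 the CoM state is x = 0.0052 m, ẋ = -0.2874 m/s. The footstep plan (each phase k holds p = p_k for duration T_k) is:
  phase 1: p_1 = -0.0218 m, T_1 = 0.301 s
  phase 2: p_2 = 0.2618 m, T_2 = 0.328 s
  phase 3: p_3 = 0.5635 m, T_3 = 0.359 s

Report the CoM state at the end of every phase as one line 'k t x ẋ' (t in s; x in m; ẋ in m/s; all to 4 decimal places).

1 0.3010 -0.0818 -0.3266
2 0.6290 -0.3732 -1.5824
3 0.9880 -1.6045 -5.8854

phase 1: p=-0.0218, T=0.301, ωT=0.872689, cosh=1.405582, sinh=0.987756; start (x,ẋ)=(0.005200, -0.287400) → end (x,ẋ)=(-0.081763, -0.326642)
phase 2: p=0.2618, T=0.328, ωT=0.950970, cosh=1.487293, sinh=1.100927; start (x,ẋ)=(-0.081763, -0.326642) → end (x,ẋ)=(-0.373212, -1.582437)
phase 3: p=0.5635, T=0.359, ωT=1.040849, cosh=1.592387, sinh=1.239232; start (x,ẋ)=(-0.373212, -1.582437) → end (x,ẋ)=(-1.604480, -5.885369)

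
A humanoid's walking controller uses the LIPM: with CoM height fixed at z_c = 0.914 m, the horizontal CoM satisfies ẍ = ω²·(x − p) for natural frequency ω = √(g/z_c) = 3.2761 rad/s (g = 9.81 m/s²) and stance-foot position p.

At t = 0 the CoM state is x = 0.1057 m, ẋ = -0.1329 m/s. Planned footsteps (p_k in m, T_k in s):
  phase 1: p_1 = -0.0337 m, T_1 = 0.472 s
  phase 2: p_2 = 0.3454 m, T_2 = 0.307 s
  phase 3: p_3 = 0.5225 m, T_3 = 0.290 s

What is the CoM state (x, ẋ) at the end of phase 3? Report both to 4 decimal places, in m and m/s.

phase 1: p=-0.0337, T=0.472, ωT=1.546319, cosh=2.453595, sinh=2.240565; start (x,ẋ)=(0.105700, -0.132900) → end (x,ẋ)=(0.217439, 0.697157)
phase 2: p=0.3454, T=0.307, ωT=1.005763, cosh=1.549879, sinh=1.184113; start (x,ẋ)=(0.217439, 0.697157) → end (x,ẋ)=(0.399057, 0.584114)
phase 3: p=0.5225, T=0.290, ωT=0.950069, cosh=1.486301, sinh=1.099587; start (x,ẋ)=(0.399057, 0.584114) → end (x,ẋ)=(0.535078, 0.423483)

x = 0.5351, ẋ = 0.4235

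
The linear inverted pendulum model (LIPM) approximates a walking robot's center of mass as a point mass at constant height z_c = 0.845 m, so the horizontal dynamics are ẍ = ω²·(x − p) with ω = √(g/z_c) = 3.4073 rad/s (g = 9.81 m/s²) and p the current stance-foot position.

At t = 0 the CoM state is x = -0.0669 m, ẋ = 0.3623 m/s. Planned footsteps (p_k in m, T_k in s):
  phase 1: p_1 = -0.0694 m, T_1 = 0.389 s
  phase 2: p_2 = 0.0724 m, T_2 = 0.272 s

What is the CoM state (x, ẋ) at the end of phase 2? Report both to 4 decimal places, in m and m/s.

x = 0.3772, ẋ = 1.2669

phase 1: p=-0.0694, T=0.389, ωT=1.325440, cosh=2.014763, sinh=1.749077; start (x,ẋ)=(-0.066900, 0.362300) → end (x,ẋ)=(0.121617, 0.744848)
phase 2: p=0.0724, T=0.272, ωT=0.926786, cosh=1.461100, sinh=1.065276; start (x,ẋ)=(0.121617, 0.744848) → end (x,ẋ)=(0.377184, 1.266941)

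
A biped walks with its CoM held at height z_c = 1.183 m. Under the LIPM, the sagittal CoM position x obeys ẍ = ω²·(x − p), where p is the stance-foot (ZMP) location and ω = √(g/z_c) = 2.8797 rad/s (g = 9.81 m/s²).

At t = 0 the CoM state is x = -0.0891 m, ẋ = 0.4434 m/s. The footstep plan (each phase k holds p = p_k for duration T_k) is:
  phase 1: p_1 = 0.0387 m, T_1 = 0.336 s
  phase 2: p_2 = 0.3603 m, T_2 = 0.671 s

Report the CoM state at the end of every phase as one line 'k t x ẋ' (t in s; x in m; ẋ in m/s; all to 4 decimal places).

phase 1: p=0.0387, T=0.336, ωT=0.967579, cosh=1.505784, sinh=1.125782; start (x,ẋ)=(-0.089100, 0.443400) → end (x,ẋ)=(0.019602, 0.253348)
phase 2: p=0.3603, T=0.671, ωT=1.932279, cosh=3.525023, sinh=3.380205; start (x,ẋ)=(0.019602, 0.253348) → end (x,ẋ)=(-0.543286, -2.423285)

1 0.3360 0.0196 0.2533
2 1.0070 -0.5433 -2.4233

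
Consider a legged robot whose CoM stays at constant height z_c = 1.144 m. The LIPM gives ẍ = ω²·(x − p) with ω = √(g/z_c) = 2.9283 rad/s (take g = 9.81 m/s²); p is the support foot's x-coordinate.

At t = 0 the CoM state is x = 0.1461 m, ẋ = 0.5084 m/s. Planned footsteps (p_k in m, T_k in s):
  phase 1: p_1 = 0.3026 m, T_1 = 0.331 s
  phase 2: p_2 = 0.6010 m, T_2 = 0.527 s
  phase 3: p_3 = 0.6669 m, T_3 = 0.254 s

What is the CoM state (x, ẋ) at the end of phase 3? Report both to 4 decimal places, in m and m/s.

x = -0.6864, ẋ = -3.7452

phase 1: p=0.3026, T=0.331, ωT=0.969267, cosh=1.507687, sinh=1.128326; start (x,ẋ)=(0.146100, 0.508400) → end (x,ẋ)=(0.262543, 0.249420)
phase 2: p=0.6010, T=0.527, ωT=1.543214, cosh=2.446650, sinh=2.232957; start (x,ẋ)=(0.262543, 0.249420) → end (x,ẋ)=(-0.036893, -1.602851)
phase 3: p=0.6669, T=0.254, ωT=0.743788, cosh=1.289600, sinh=0.814290; start (x,ẋ)=(-0.036893, -1.602851) → end (x,ẋ)=(-0.686427, -3.745223)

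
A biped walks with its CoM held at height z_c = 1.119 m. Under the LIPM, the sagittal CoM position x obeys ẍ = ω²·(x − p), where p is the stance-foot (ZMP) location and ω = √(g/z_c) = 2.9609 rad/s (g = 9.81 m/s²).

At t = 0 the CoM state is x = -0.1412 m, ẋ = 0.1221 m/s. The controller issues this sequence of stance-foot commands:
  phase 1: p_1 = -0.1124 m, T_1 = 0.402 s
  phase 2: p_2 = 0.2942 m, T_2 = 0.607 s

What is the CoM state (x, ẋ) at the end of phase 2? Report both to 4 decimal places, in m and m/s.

phase 1: p=-0.1124, T=0.402, ωT=1.190282, cosh=1.796072, sinh=1.491936; start (x,ẋ)=(-0.141200, 0.122100) → end (x,ẋ)=(-0.102603, 0.092077)
phase 2: p=0.2942, T=0.607, ωT=1.797266, cosh=3.099442, sinh=2.933690; start (x,ẋ)=(-0.102603, 0.092077) → end (x,ẋ)=(-0.844437, -3.161389)

x = -0.8444, ẋ = -3.1614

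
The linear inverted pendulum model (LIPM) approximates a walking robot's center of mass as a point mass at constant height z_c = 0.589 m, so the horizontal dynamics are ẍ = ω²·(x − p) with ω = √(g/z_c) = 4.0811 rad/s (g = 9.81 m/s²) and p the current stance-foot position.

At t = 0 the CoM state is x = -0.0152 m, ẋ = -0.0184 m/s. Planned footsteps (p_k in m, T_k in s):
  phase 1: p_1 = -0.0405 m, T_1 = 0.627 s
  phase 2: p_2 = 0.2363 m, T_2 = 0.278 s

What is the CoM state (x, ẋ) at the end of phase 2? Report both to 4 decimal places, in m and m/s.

x = 0.1795, ẋ = 0.1284

phase 1: p=-0.0405, T=0.627, ωT=2.558850, cosh=6.499170, sinh=6.421776; start (x,ẋ)=(-0.015200, -0.018400) → end (x,ẋ)=(0.094976, 0.543475)
phase 2: p=0.2363, T=0.278, ωT=1.134546, cosh=1.715664, sinh=1.394096; start (x,ẋ)=(0.094976, 0.543475) → end (x,ẋ)=(0.179485, 0.128365)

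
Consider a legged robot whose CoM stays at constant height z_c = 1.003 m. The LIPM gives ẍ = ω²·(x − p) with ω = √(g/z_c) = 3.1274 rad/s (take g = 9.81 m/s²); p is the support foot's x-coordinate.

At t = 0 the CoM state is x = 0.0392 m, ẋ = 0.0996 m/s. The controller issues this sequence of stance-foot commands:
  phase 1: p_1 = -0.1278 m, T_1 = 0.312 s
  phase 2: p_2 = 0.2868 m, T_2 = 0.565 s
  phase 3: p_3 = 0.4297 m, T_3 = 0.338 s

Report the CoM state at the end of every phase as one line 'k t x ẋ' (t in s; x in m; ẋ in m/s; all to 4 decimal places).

phase 1: p=-0.1278, T=0.312, ωT=0.975749, cosh=1.515032, sinh=1.138122; start (x,ẋ)=(0.039200, 0.099600) → end (x,ẋ)=(0.161457, 0.745310)
phase 2: p=0.2868, T=0.565, ωT=1.766981, cosh=3.012002, sinh=2.841154; start (x,ẋ)=(0.161457, 0.745310) → end (x,ẋ)=(0.586359, 1.131148)
phase 3: p=0.4297, T=0.338, ωT=1.057061, cosh=1.612688, sinh=1.265213; start (x,ẋ)=(0.586359, 1.131148) → end (x,ẋ)=(1.139956, 2.444061)

1 0.3120 0.1615 0.7453
2 0.8770 0.5864 1.1311
3 1.2150 1.1400 2.4441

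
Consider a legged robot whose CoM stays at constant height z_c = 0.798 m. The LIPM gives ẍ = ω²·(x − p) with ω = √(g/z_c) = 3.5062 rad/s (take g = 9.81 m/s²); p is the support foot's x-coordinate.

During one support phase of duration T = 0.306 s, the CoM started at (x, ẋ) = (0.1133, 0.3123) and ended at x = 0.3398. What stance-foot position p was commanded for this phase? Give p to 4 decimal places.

ωT = 3.5062·0.306 = 1.072897; cosh(ωT) = 1.632927, sinh(ωT) = 1.290911
x(T) = p + (x₀−p)·cosh(ωT) + (ẋ₀/ω)·sinh(ωT) ⇒ p·(1 − cosh) = x(T) − x₀·cosh − (ẋ₀/ω)·sinh
numerator   = 0.3398 − (0.1133)·1.632927 − (0.3123/3.5062)·1.290911 = 0.039807
denominator = 1 − 1.632927 = -0.632927
p = 0.039807 / -0.632927 = -0.0629

p = -0.0629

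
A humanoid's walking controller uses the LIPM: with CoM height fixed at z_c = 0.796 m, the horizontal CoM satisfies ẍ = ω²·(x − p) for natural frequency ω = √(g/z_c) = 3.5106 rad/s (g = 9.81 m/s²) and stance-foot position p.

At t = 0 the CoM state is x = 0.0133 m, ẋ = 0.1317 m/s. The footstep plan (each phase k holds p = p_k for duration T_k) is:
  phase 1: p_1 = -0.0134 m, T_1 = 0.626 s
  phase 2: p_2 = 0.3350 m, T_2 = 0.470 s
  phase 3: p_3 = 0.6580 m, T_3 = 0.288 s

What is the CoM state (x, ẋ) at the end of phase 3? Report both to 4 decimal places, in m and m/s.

x = 1.7873, ẋ = 4.4628

phase 1: p=-0.0134, T=0.626, ωT=2.197636, cosh=4.557383, sinh=4.446317; start (x,ẋ)=(0.013300, 0.131700) → end (x,ẋ)=(0.275086, 1.016974)
phase 2: p=0.3350, T=0.470, ωT=1.649982, cosh=2.699470, sinh=2.507416; start (x,ẋ)=(0.275086, 1.016974) → end (x,ẋ)=(0.899628, 2.217891)
phase 3: p=0.6580, T=0.288, ωT=1.011053, cosh=1.556164, sinh=1.192329; start (x,ẋ)=(0.899628, 2.217891) → end (x,ẋ)=(1.787290, 4.462806)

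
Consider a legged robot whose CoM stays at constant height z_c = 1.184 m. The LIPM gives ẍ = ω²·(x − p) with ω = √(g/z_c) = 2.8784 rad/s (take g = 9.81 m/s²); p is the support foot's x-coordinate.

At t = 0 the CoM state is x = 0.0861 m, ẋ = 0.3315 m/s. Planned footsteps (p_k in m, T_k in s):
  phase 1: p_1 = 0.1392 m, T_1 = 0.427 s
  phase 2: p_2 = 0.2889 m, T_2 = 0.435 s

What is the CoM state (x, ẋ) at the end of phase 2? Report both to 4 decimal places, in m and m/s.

phase 1: p=0.1392, T=0.427, ωT=1.229077, cosh=1.855318, sinh=1.562755; start (x,ẋ)=(0.086100, 0.331500) → end (x,ẋ)=(0.220662, 0.376182)
phase 2: p=0.2889, T=0.435, ωT=1.252104, cosh=1.891798, sinh=1.605896; start (x,ẋ)=(0.220662, 0.376182) → end (x,ẋ)=(0.369684, 0.396237)

x = 0.3697, ẋ = 0.3962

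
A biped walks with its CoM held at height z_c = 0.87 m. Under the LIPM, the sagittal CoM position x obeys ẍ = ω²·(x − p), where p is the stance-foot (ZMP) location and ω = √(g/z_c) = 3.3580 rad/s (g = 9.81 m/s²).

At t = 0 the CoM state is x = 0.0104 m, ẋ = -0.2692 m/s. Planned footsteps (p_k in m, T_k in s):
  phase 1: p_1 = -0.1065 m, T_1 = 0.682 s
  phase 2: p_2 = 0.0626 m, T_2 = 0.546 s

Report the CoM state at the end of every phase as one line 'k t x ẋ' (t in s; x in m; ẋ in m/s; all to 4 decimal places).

phase 1: p=-0.1065, T=0.682, ωT=2.290156, cosh=4.988864, sinh=4.887614; start (x,ẋ)=(0.010400, -0.269200) → end (x,ẋ)=(0.084874, 0.575631)
phase 2: p=0.0626, T=0.546, ωT=1.833468, cosh=3.207701, sinh=3.047843; start (x,ẋ)=(0.084874, 0.575631) → end (x,ẋ)=(0.656513, 2.074421)

1 0.6820 0.0849 0.5756
2 1.2280 0.6565 2.0744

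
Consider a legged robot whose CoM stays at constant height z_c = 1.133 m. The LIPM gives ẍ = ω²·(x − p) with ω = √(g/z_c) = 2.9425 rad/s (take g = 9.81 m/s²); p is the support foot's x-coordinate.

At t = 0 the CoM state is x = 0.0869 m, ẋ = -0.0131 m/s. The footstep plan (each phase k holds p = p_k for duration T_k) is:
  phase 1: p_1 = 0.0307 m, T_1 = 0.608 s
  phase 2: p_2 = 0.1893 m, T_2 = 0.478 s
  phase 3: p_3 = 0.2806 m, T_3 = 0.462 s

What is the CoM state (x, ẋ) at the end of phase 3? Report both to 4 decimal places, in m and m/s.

phase 1: p=0.0307, T=0.608, ωT=1.789040, cosh=3.075413, sinh=2.908292; start (x,ẋ)=(0.086900, -0.013100) → end (x,ẋ)=(0.190590, 0.440652)
phase 2: p=0.1893, T=0.478, ωT=1.406515, cosh=2.163351, sinh=1.918355; start (x,ẋ)=(0.190590, 0.440652) → end (x,ẋ)=(0.479374, 0.960569)
phase 3: p=0.2806, T=0.462, ωT=1.359435, cosh=2.075399, sinh=1.818593; start (x,ẋ)=(0.479374, 0.960569) → end (x,ẋ)=(1.286809, 3.057245)

x = 1.2868, ẋ = 3.0572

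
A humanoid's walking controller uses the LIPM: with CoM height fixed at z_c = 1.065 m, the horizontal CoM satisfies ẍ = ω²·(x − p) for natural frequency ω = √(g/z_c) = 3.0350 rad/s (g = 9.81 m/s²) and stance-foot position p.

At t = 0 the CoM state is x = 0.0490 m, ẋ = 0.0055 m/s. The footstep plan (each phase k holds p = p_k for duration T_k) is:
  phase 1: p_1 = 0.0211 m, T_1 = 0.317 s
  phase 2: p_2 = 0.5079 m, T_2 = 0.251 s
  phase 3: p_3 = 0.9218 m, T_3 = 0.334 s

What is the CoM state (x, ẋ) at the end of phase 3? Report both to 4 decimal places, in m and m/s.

phase 1: p=0.0211, T=0.317, ωT=0.962095, cosh=1.499633, sinh=1.117541; start (x,ẋ)=(0.049000, 0.005500) → end (x,ẋ)=(0.064965, 0.102877)
phase 2: p=0.5079, T=0.251, ωT=0.761785, cosh=1.304464, sinh=0.837632; start (x,ẋ)=(0.064965, 0.102877) → end (x,ẋ)=(-0.041500, -0.991835)
phase 3: p=0.9218, T=0.334, ωT=1.013690, cosh=1.559314, sinh=1.196437; start (x,ẋ)=(-0.041500, -0.991835) → end (x,ẋ)=(-0.971282, -5.044503)

x = -0.9713, ẋ = -5.0445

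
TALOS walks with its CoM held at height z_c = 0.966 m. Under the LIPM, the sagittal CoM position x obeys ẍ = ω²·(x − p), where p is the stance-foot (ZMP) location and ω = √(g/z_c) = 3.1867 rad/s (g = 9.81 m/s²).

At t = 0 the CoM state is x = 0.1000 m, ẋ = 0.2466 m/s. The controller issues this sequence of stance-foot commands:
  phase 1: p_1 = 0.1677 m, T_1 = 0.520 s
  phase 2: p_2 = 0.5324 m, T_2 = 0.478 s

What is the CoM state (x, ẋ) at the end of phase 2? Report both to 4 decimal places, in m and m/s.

x = -0.2303, ẋ = -2.1581

phase 1: p=0.1677, T=0.520, ωT=1.657084, cosh=2.717346, sinh=2.526651; start (x,ẋ)=(0.100000, 0.246600) → end (x,ẋ)=(0.179258, 0.124999)
phase 2: p=0.5324, T=0.478, ωT=1.523243, cosh=2.402539, sinh=2.184536; start (x,ẋ)=(0.179258, 0.124999) → end (x,ẋ)=(-0.230348, -2.158067)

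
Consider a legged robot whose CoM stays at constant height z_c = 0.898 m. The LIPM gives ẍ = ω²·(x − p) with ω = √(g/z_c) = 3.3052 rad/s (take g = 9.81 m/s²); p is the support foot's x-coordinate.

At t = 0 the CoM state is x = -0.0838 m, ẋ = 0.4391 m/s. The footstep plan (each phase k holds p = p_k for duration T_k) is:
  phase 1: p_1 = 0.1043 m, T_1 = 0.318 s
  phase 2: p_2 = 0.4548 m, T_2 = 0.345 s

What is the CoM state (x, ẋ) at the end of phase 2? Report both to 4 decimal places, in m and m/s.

x = -0.4145, ẋ = -2.3841

phase 1: p=0.1043, T=0.318, ωT=1.051054, cosh=1.605116, sinh=1.255547; start (x,ẋ)=(-0.083800, 0.439100) → end (x,ẋ)=(-0.030821, -0.075777)
phase 2: p=0.4548, T=0.345, ωT=1.140294, cosh=1.723706, sinh=1.403981; start (x,ẋ)=(-0.030821, -0.075777) → end (x,ẋ)=(-0.414457, -2.384114)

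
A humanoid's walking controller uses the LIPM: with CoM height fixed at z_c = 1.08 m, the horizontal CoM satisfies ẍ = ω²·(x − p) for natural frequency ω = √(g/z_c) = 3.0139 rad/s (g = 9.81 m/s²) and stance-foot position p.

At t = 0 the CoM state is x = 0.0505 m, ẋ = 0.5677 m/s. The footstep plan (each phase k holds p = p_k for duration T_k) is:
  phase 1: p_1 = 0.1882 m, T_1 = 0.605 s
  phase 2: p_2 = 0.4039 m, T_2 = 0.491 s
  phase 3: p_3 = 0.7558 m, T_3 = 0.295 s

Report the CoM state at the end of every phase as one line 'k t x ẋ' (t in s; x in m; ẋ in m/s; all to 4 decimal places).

1 0.6050 0.3187 0.5521
2 1.0960 0.5887 0.7410
3 1.3910 0.7667 0.5443

phase 1: p=0.1882, T=0.605, ωT=1.823409, cosh=3.177206, sinh=3.015732; start (x,ẋ)=(0.050500, 0.567700) → end (x,ẋ)=(0.318744, 0.552129)
phase 2: p=0.4039, T=0.491, ωT=1.479825, cosh=2.309927, sinh=2.082249; start (x,ẋ)=(0.318744, 0.552129) → end (x,ẋ)=(0.588651, 0.740963)
phase 3: p=0.7558, T=0.295, ωT=0.889100, cosh=1.421983, sinh=1.010957; start (x,ẋ)=(0.588651, 0.740963) → end (x,ẋ)=(0.766660, 0.544347)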